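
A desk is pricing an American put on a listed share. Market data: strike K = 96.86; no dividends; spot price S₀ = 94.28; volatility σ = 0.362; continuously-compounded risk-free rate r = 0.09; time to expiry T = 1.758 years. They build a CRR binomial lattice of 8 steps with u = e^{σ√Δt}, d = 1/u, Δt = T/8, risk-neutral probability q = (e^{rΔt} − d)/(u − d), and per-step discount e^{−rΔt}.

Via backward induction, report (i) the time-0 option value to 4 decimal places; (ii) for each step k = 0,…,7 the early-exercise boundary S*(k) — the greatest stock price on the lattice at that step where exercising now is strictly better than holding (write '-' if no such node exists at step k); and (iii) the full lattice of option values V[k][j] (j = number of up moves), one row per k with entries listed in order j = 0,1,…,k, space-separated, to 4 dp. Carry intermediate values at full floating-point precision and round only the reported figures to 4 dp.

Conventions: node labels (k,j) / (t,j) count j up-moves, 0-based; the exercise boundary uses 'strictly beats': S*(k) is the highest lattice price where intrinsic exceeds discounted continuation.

price = 13.6467
boundary = - - 67.1464 56.6663 67.1464 56.6663 67.1464 79.5649
tree:
13.6467
20.4583 7.7920
29.7136 12.5772 3.6095
40.1937 19.6944 6.3947 1.1394
49.0381 29.7136 11.0679 2.2630 0.1305
56.5021 40.1937 18.5576 4.4778 0.2752 0.0000
62.8012 49.0381 29.7136 8.8220 0.5803 0.0000 0.0000
68.1170 56.5021 40.1937 17.2951 1.2236 0.0000 0.0000 0.0000
72.6032 62.8012 49.0381 29.7136 2.5800 0.0000 0.0000 0.0000 0.0000

Δt=0.21975  u=1.18495  d=0.84392  q=0.51625  discount=0.98042
step 8 (expiry): payoffs max(K−S,0) = 72.6032 62.8012 49.0381 29.7136 2.5800 0.0000 0.0000 0.0000 0.0000
step 7: (k=7,j=0): S=28.7430, K−S=68.1170, hold=66.2202 ⇒ V=68.1170 exercise | (k=7,j=1): S=40.3579, K−S=56.5021, hold=54.6053 ⇒ V=56.5021 exercise | (k=7,j=2): S=56.6663, K−S=40.1937, hold=38.2969 ⇒ V=40.1937 exercise | (k=7,j=3): S=79.5649, K−S=17.2951, hold=15.3983 ⇒ V=17.2951 exercise | (k=7,j=4): S=111.7166, K−S=0.0000, hold=1.2236 ⇒ V=1.2236 continue | (k=7,j=5): S=156.8608, K−S=0.0000, hold=0.0000 ⇒ V=0.0000 continue | (k=7,j=6): S=220.2475, K−S=0.0000, hold=0.0000 ⇒ V=0.0000 continue | (k=7,j=7): S=309.2484, K−S=0.0000, hold=0.0000 ⇒ V=0.0000 continue  boundary S*=79.5649
step 6: (k=6,j=0): S=34.0588, K−S=62.8012, hold=60.9043 ⇒ V=62.8012 exercise | (k=6,j=1): S=47.8219, K−S=49.0381, hold=47.1413 ⇒ V=49.0381 exercise | (k=6,j=2): S=67.1464, K−S=29.7136, hold=27.8167 ⇒ V=29.7136 exercise | (k=6,j=3): S=94.2800, K−S=2.5800, hold=8.8220 ⇒ V=8.8220 continue | (k=6,j=4): S=132.3781, K−S=0.0000, hold=0.5803 ⇒ V=0.5803 continue | (k=6,j=5): S=185.8714, K−S=0.0000, hold=0.0000 ⇒ V=0.0000 continue | (k=6,j=6): S=260.9812, K−S=0.0000, hold=0.0000 ⇒ V=0.0000 continue  boundary S*=67.1464
step 5: (k=5,j=0): S=40.3579, K−S=56.5021, hold=54.6053 ⇒ V=56.5021 exercise | (k=5,j=1): S=56.6663, K−S=40.1937, hold=38.2969 ⇒ V=40.1937 exercise | (k=5,j=2): S=79.5649, K−S=17.2951, hold=18.5576 ⇒ V=18.5576 continue | (k=5,j=3): S=111.7166, K−S=0.0000, hold=4.4778 ⇒ V=4.4778 continue | (k=5,j=4): S=156.8608, K−S=0.0000, hold=0.2752 ⇒ V=0.2752 continue | (k=5,j=5): S=220.2475, K−S=0.0000, hold=0.0000 ⇒ V=0.0000 continue  boundary S*=56.6663
step 4: (k=4,j=0): S=47.8219, K−S=49.0381, hold=47.1413 ⇒ V=49.0381 exercise | (k=4,j=1): S=67.1464, K−S=29.7136, hold=28.4557 ⇒ V=29.7136 exercise | (k=4,j=2): S=94.2800, K−S=2.5800, hold=11.0679 ⇒ V=11.0679 continue | (k=4,j=3): S=132.3781, K−S=0.0000, hold=2.2630 ⇒ V=2.2630 continue | (k=4,j=4): S=185.8714, K−S=0.0000, hold=0.1305 ⇒ V=0.1305 continue  boundary S*=67.1464
step 3: (k=3,j=0): S=56.6663, K−S=40.1937, hold=38.2969 ⇒ V=40.1937 exercise | (k=3,j=1): S=79.5649, K−S=17.2951, hold=19.6944 ⇒ V=19.6944 continue | (k=3,j=2): S=111.7166, K−S=0.0000, hold=6.3947 ⇒ V=6.3947 continue | (k=3,j=3): S=156.8608, K−S=0.0000, hold=1.1394 ⇒ V=1.1394 continue  boundary S*=56.6663
step 2: (k=2,j=0): S=67.1464, K−S=29.7136, hold=29.0311 ⇒ V=29.7136 exercise | (k=2,j=1): S=94.2800, K−S=2.5800, hold=12.5772 ⇒ V=12.5772 continue | (k=2,j=2): S=132.3781, K−S=0.0000, hold=3.6095 ⇒ V=3.6095 continue  boundary S*=67.1464
step 1: (k=1,j=0): S=79.5649, K−S=17.2951, hold=20.4583 ⇒ V=20.4583 continue | (k=1,j=1): S=111.7166, K−S=0.0000, hold=7.7920 ⇒ V=7.7920 continue  boundary S*=-
step 0: (k=0,j=0): S=94.2800, K−S=2.5800, hold=13.6467 ⇒ V=13.6467 continue  boundary S*=-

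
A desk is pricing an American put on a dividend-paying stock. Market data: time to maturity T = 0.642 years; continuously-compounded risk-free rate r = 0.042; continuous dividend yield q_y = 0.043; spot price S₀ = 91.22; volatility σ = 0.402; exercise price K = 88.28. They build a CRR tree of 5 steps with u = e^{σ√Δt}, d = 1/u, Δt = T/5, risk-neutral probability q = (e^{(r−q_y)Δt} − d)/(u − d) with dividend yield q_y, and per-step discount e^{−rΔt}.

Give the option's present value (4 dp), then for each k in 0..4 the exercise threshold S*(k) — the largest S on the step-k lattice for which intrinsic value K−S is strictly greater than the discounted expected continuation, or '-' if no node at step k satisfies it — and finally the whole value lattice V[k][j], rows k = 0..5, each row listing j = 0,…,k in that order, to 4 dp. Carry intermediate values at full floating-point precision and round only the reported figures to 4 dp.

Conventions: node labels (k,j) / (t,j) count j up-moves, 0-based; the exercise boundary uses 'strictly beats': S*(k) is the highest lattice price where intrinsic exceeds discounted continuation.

price = 10.3941
boundary = - - - 59.2123 68.3866
tree:
10.3941
15.1836 4.9740
21.4565 8.1028 1.4119
29.0677 12.9006 2.6464 0.0000
37.0113 19.8934 4.9603 0.0000 0.0000
43.8892 29.0677 9.2975 0.0000 0.0000 0.0000

Δt=0.12840  u=1.15494  d=0.86585  q=0.46361  discount=0.99462
step 5 (expiry): payoffs max(K−S,0) = 43.8892 29.0677 9.2975 0.0000 0.0000 0.0000
step 4: (k=4,j=0): S=51.2687, K−S=37.0113, hold=36.8188 ⇒ V=37.0113 exercise | (k=4,j=1): S=68.3866, K−S=19.8934, hold=19.7951 ⇒ V=19.8934 exercise | (k=4,j=2): S=91.2200, K−S=0.0000, hold=4.9603 ⇒ V=4.9603 continue | (k=4,j=3): S=121.6771, K−S=0.0000, hold=0.0000 ⇒ V=0.0000 continue | (k=4,j=4): S=162.3035, K−S=0.0000, hold=0.0000 ⇒ V=0.0000 continue  boundary S*=68.3866
step 3: (k=3,j=0): S=59.2123, K−S=29.0677, hold=28.9190 ⇒ V=29.0677 exercise | (k=3,j=1): S=78.9825, K−S=9.2975, hold=12.9006 ⇒ V=12.9006 continue | (k=3,j=2): S=105.3536, K−S=0.0000, hold=2.6464 ⇒ V=2.6464 continue | (k=3,j=3): S=140.5298, K−S=0.0000, hold=0.0000 ⇒ V=0.0000 continue  boundary S*=59.2123
step 2: (k=2,j=0): S=68.3866, K−S=19.8934, hold=21.4565 ⇒ V=21.4565 continue | (k=2,j=1): S=91.2200, K−S=0.0000, hold=8.1028 ⇒ V=8.1028 continue | (k=2,j=2): S=121.6771, K−S=0.0000, hold=1.4119 ⇒ V=1.4119 continue  boundary S*=-
step 1: (k=1,j=0): S=78.9825, K−S=9.2975, hold=15.1836 ⇒ V=15.1836 continue | (k=1,j=1): S=105.3536, K−S=0.0000, hold=4.9740 ⇒ V=4.9740 continue  boundary S*=-
step 0: (k=0,j=0): S=91.2200, K−S=0.0000, hold=10.3941 ⇒ V=10.3941 continue  boundary S*=-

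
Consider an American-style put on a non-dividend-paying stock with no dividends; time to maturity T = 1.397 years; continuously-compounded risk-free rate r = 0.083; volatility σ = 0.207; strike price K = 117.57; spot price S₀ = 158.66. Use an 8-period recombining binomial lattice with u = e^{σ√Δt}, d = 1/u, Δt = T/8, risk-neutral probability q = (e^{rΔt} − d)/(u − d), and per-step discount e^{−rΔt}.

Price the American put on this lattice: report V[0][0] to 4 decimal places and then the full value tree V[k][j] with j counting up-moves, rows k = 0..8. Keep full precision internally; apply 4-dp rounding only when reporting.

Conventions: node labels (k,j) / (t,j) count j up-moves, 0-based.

params: Δt=0.17463 u=1.09035 d=0.91713 q=0.56267 e^(-rΔt)=0.98561
t_8 payoffs: 38.1499 23.1498 5.3167 0.0000 0.0000 0.0000 0.0000 0.0000 0.0000
k=7: node(7,0) S=86.5960 payoff=30.9740 vs cont=29.2823 → 30.9740 [stop]  node(7,1) S=102.9513 payoff=14.6187 vs cont=12.9269 → 14.6187 [stop]  node(7,2) S=122.3957 payoff=0.0000 vs cont=2.2917 → 2.2917 [wait]  node(7,3) S=145.5125 payoff=0.0000 vs cont=0.0000 → 0.0000 [wait]  node(7,4) S=172.9954 payoff=0.0000 vs cont=0.0000 → 0.0000 [wait]  node(7,5) S=205.6690 payoff=0.0000 vs cont=0.0000 → 0.0000 [wait]  node(7,6) S=244.5136 payoff=0.0000 vs cont=0.0000 → 0.0000 [wait]  node(7,7) S=290.6948 payoff=0.0000 vs cont=0.0000 → 0.0000 [wait]
k=6: node(6,0) S=94.4202 payoff=23.1498 vs cont=21.4581 → 23.1498 [stop]  node(6,1) S=112.2533 payoff=5.3167 vs cont=7.5721 → 7.5721 [wait]  node(6,2) S=133.4545 payoff=0.0000 vs cont=0.9878 → 0.9878 [wait]  node(6,3) S=158.6600 payoff=0.0000 vs cont=0.0000 → 0.0000 [wait]  node(6,4) S=188.6261 payoff=0.0000 vs cont=0.0000 → 0.0000 [wait]  node(6,5) S=224.2518 payoff=0.0000 vs cont=0.0000 → 0.0000 [wait]  node(6,6) S=266.6061 payoff=0.0000 vs cont=0.0000 → 0.0000 [wait]
k=5: node(5,0) S=102.9513 payoff=14.6187 vs cont=14.1777 → 14.6187 [stop]  node(5,1) S=122.3957 payoff=0.0000 vs cont=3.8117 → 3.8117 [wait]  node(5,2) S=145.5125 payoff=0.0000 vs cont=0.4258 → 0.4258 [wait]  node(5,3) S=172.9954 payoff=0.0000 vs cont=0.0000 → 0.0000 [wait]  node(5,4) S=205.6690 payoff=0.0000 vs cont=0.0000 → 0.0000 [wait]  node(5,5) S=244.5136 payoff=0.0000 vs cont=0.0000 → 0.0000 [wait]
k=4: node(4,0) S=112.2533 payoff=5.3167 vs cont=8.4150 → 8.4150 [wait]  node(4,1) S=133.4545 payoff=0.0000 vs cont=1.8791 → 1.8791 [wait]  node(4,2) S=158.6600 payoff=0.0000 vs cont=0.1835 → 0.1835 [wait]  node(4,3) S=188.6261 payoff=0.0000 vs cont=0.0000 → 0.0000 [wait]  node(4,4) S=224.2518 payoff=0.0000 vs cont=0.0000 → 0.0000 [wait]
k=3: node(3,0) S=122.3957 payoff=0.0000 vs cont=4.6693 → 4.6693 [wait]  node(3,1) S=145.5125 payoff=0.0000 vs cont=0.9117 → 0.9117 [wait]  node(3,2) S=172.9954 payoff=0.0000 vs cont=0.0791 → 0.0791 [wait]  node(3,3) S=205.6690 payoff=0.0000 vs cont=0.0000 → 0.0000 [wait]
k=2: node(2,0) S=133.4545 payoff=0.0000 vs cont=2.5183 → 2.5183 [wait]  node(2,1) S=158.6600 payoff=0.0000 vs cont=0.4369 → 0.4369 [wait]  node(2,2) S=188.6261 payoff=0.0000 vs cont=0.0341 → 0.0341 [wait]
k=1: node(1,0) S=145.5125 payoff=0.0000 vs cont=1.3277 → 1.3277 [wait]  node(1,1) S=172.9954 payoff=0.0000 vs cont=0.2072 → 0.2072 [wait]
k=0: node(0,0) S=158.6600 payoff=0.0000 vs cont=0.6872 → 0.6872 [wait]

price = 0.6872
tree:
0.6872
1.3277 0.2072
2.5183 0.4369 0.0341
4.6693 0.9117 0.0791 0.0000
8.4150 1.8791 0.1835 0.0000 0.0000
14.6187 3.8117 0.4258 0.0000 0.0000 0.0000
23.1498 7.5721 0.9878 0.0000 0.0000 0.0000 0.0000
30.9740 14.6187 2.2917 0.0000 0.0000 0.0000 0.0000 0.0000
38.1499 23.1498 5.3167 0.0000 0.0000 0.0000 0.0000 0.0000 0.0000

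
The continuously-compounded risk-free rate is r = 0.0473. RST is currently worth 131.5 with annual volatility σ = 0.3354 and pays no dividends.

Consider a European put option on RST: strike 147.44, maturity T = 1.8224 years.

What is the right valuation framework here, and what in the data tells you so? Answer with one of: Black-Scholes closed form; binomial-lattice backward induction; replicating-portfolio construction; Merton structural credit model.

Key observation: the instrument is a plain European put (strike 147.44) on a lognormal asset; the exact continuous-time formula applies directly.

framework: Black-Scholes closed form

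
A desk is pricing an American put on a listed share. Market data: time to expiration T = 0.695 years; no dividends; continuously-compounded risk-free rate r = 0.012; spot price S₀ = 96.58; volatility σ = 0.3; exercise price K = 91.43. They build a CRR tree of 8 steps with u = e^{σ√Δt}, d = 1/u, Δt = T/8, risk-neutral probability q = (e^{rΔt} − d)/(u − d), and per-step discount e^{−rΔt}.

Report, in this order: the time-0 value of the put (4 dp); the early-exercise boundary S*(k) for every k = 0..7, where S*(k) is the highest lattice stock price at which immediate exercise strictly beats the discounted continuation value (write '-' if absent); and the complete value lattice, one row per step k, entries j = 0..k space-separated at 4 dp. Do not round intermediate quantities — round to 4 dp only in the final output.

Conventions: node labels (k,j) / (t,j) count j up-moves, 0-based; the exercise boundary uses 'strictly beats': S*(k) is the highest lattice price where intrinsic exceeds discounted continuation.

Δt=0.08687, u=1.09245, d=0.91537, q=0.48380, disc=e^(-rΔt)=0.99896
k=8 terminal: V=max(K-S,0) → 43.8229 34.6133 23.6222 10.5049 0.0000 0.0000 0.0000 0.0000 0.0000
k=7: j=0 S=52.0084 intr=39.4216 cont=39.3263 V=39.4216[EX]; j=1 S=62.0694 intr=29.3606 cont=29.2653 V=29.3606[EX]; j=2 S=74.0767 intr=17.3533 cont=17.2581 V=17.3533[EX]; j=3 S=88.4067 intr=3.0233 cont=5.4170 V=5.4170[hold]; j=4 S=105.5089 intr=0.0000 cont=0.0000 V=0.0000[hold]; j=5 S=125.9195 intr=0.0000 cont=0.0000 V=0.0000[hold]; j=6 S=150.2785 intr=0.0000 cont=0.0000 V=0.0000[hold]; j=7 S=179.3497 intr=0.0000 cont=0.0000 V=0.0000[hold]  S*(7)=74.0767
k=6: j=0 S=56.8167 intr=34.6133 cont=34.5181 V=34.6133[EX]; j=1 S=67.8078 intr=23.6222 cont=23.5270 V=23.6222[EX]; j=2 S=80.9251 intr=10.5049 cont=11.5665 V=11.5665[hold]; j=3 S=96.5800 intr=0.0000 cont=2.7933 V=2.7933[hold]; j=4 S=115.2633 intr=0.0000 cont=0.0000 V=0.0000[hold]; j=5 S=137.5609 intr=0.0000 cont=0.0000 V=0.0000[hold]; j=6 S=164.1719 intr=0.0000 cont=0.0000 V=0.0000[hold]  S*(6)=67.8078
k=5: j=0 S=62.0694 intr=29.3606 cont=29.2653 V=29.3606[EX]; j=1 S=74.0767 intr=17.3533 cont=17.7711 V=17.7711[hold]; j=2 S=88.4067 intr=3.0233 cont=7.3144 V=7.3144[hold]; j=3 S=105.5089 intr=0.0000 cont=1.4404 V=1.4404[hold]; j=4 S=125.9195 intr=0.0000 cont=0.0000 V=0.0000[hold]; j=5 S=150.2785 intr=0.0000 cont=0.0000 V=0.0000[hold]  S*(5)=62.0694
k=4: j=0 S=67.8078 intr=23.6222 cont=23.7289 V=23.7289[hold]; j=1 S=80.9251 intr=10.5049 cont=12.6989 V=12.6989[hold]; j=2 S=96.5800 intr=0.0000 cont=4.4679 V=4.4679[hold]; j=3 S=115.2633 intr=0.0000 cont=0.7428 V=0.7428[hold]; j=4 S=137.5609 intr=0.0000 cont=0.0000 V=0.0000[hold]  S*(4)=-
k=3: j=0 S=74.0767 intr=17.3533 cont=18.3734 V=18.3734[hold]; j=1 S=88.4067 intr=3.0233 cont=8.7077 V=8.7077[hold]; j=2 S=105.5089 intr=0.0000 cont=2.6629 V=2.6629[hold]; j=3 S=125.9195 intr=0.0000 cont=0.3830 V=0.3830[hold]  S*(3)=-
k=2: j=0 S=80.9251 intr=10.5049 cont=13.6829 V=13.6829[hold]; j=1 S=96.5800 intr=0.0000 cont=5.7772 V=5.7772[hold]; j=2 S=115.2633 intr=0.0000 cont=1.5583 V=1.5583[hold]  S*(2)=-
k=1: j=0 S=88.4067 intr=3.0233 cont=9.8479 V=9.8479[hold]; j=1 S=105.5089 intr=0.0000 cont=3.7322 V=3.7322[hold]  S*(1)=-
k=0: j=0 S=96.5800 intr=0.0000 cont=6.8819 V=6.8819[hold]  S*(0)=-

price = 6.8819
boundary = - - - - - 62.0694 67.8078 74.0767
tree:
6.8819
9.8479 3.7322
13.6829 5.7772 1.5583
18.3734 8.7077 2.6629 0.3830
23.7289 12.6989 4.4679 0.7428 0.0000
29.3606 17.7711 7.3144 1.4404 0.0000 0.0000
34.6133 23.6222 11.5665 2.7933 0.0000 0.0000 0.0000
39.4216 29.3606 17.3533 5.4170 0.0000 0.0000 0.0000 0.0000
43.8229 34.6133 23.6222 10.5049 0.0000 0.0000 0.0000 0.0000 0.0000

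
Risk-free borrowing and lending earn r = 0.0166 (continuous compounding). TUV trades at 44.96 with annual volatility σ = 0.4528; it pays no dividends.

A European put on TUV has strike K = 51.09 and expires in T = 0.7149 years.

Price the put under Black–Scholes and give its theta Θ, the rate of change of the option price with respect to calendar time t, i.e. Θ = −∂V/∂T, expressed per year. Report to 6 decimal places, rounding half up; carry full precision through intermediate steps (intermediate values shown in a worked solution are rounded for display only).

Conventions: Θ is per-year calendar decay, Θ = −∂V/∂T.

price = 10.333720
Θ = -4.195210

σ√T = 0.4528·√0.7149 = 0.382850
d₁ = (ln(S/K) + (r+σ²/2)T) / (σ√T) = (ln(44.96/51.09) + (0.0166+0.4528²/2)·0.7149) / 0.382850 = (-0.127816 + 0.085155) / 0.382850 = -0.111430
d₂ = d₁ − σ√T = -0.111430 − 0.382850 = -0.494280
e^{−rT} = 0.988203
N(−d₁) = 0.544362,  N(−d₂) = 0.689446
Put price V = K·e^{−rT}·N(−d₂) − S·N(−d₁) = 34.808250 − 24.474531 = 10.333720
φ(d₁) = (1/√(2π))·e^{−d₁²/2} = 0.396473
Θ = −S·φ(d₁)·σ/(2√T) + r·K·e^{−rT}·N(−d₂) = −4.773027 + 0.577817 = -4.195210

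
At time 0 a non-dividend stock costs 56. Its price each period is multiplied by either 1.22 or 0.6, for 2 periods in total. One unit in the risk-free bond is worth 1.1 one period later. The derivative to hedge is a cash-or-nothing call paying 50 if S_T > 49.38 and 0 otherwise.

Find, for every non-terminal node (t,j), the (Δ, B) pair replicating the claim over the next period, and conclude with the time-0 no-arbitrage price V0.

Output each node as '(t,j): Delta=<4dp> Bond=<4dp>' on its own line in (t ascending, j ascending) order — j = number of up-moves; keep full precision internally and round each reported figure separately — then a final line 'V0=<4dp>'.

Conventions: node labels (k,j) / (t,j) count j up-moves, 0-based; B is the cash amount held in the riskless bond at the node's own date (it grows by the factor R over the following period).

(0,0): Delta=1.0558 Bond=-32.2495
(1,0): Delta=0.0000 Bond=0.0000
(1,1): Delta=1.1804 Bond=-43.9883
V0=26.8746

The replicating-portfolio and risk-neutral prices coincide; use p* = (1.1−0.6)/(1.22−0.6) = 0.8065 for the latter.
Payoffs at expiry: V(2,0)=0.0000, V(2,1)=0.0000, V(2,2)=50.0000
  t=1,j=0: stock 33.6000 → up 40.9920 (V=0.0000), down 20.1600 (V=0.0000). Price 0.0000; hedge Δ=0.0000, bond B=0.0000.
  t=1,j=1: stock 68.3200 → up 83.3504 (V=50.0000), down 40.9920 (V=0.0000). Price 36.6569; hedge Δ=1.1804, bond B=-43.9883.
  t=0,j=0: stock 56.0000 → up 68.3200 (V=36.6569), down 33.6000 (V=0.0000). Price 26.8746; hedge Δ=1.0558, bond B=-32.2495.
Check: Δ(0,0)·S0 + B(0,0) = 26.8746 = V0.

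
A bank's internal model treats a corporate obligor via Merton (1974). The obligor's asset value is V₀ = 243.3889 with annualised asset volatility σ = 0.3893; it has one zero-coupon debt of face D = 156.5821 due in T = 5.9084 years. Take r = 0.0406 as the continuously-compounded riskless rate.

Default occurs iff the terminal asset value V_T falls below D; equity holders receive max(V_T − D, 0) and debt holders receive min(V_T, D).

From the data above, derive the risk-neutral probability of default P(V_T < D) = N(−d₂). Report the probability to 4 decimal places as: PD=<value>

Apply the equity-as-call identities (strike 156.5821, horizon 5.9084 years):
d₁ = [ln(V₀/D) + (r + σ²/2)T] / (σ√T)
   = [ln(243.3889/156.5821) + (0.0406 + 0.5·0.3893²)·5.9084] / (0.3893·√5.9084)
   = [0.441080 + 0.687603] / 0.946279 = 1.192759
d₂ = d₁ − σ√T = 1.192759 − 0.946279 = 0.246480
risk-neutral PD = N(−d₂) = N(-0.246480) = 0.402655

PD=0.4027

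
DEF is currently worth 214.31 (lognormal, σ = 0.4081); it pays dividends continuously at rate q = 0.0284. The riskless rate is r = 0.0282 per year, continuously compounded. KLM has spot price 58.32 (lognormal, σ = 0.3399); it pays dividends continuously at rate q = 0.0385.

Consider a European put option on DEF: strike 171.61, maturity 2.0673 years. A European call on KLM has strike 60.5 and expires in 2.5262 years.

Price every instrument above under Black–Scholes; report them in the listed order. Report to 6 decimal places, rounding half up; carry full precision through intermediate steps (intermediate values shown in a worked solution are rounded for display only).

price(DEF put K=171.61) = 24.765382
price(KLM call K=60.5) = 9.995773

[DEF put K=171.61]
σ√T = 0.4081·√2.0673 = 0.586771
d₁ = (ln(S/K) + (r−q+σ²/2)T) / (σ√T) = (ln(214.31/171.61) + (0.0282−0.0284+0.4081²/2)·2.0673) / 0.586771 = (0.222199 + 0.171736) / 0.586771 = 0.671362
d₂ = d₁ − σ√T = 0.671362 − 0.586771 = 0.084591
e^{−rT} = 0.943369
e^{−qT} = 0.942979
N(−d₁) = 0.250995,  N(−d₂) = 0.466293
price = K·e^{−rT}·N(−d₂) − S·e^{−qT}·N(−d₁) = 75.488908 − 50.723525 = 24.765382
[KLM call K=60.5]
σ√T = 0.3399·√2.5262 = 0.540238
d₁ = (ln(S/K) + (r−q+σ²/2)T) / (σ√T) = (ln(58.32/60.5) + (0.0282−0.0385+0.3399²/2)·2.5262) / 0.540238 = (-0.036698 + 0.119909) / 0.540238 = 0.154025
d₂ = d₁ − σ√T = 0.154025 − 0.540238 = -0.386212
e^{−rT} = 0.931239
e^{−qT} = 0.907321
N(d₁) = 0.561205,  N(d₂) = 0.349670
price = S·e^{−qT}·N(d₁) − K·e^{−rT}·N(d₂) = 29.696156 − 19.700383 = 9.995773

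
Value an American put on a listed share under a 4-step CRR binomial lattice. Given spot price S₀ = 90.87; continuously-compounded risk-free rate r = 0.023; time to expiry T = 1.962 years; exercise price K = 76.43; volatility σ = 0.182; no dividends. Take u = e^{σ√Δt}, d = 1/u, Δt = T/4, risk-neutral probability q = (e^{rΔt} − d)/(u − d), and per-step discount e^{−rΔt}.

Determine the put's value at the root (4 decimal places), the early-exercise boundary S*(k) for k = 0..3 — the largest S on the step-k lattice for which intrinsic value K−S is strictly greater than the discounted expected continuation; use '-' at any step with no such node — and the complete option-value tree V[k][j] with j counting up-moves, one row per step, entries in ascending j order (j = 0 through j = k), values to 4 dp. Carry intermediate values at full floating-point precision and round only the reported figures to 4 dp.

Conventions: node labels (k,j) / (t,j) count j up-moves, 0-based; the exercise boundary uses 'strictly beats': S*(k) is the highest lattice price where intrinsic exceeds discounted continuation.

Δt=0.49050  u=1.13595  d=0.88032  q=0.51256  discount=0.98878
step 4 (expiry): payoffs max(K−S,0) = 21.8553 6.0084 0.0000 0.0000 0.0000
step 3: (k=3,j=0): S=61.9938, K−S=14.4362, hold=13.5788 ⇒ V=14.4362 exercise | (k=3,j=1): S=79.9951, K−S=0.0000, hold=2.8959 ⇒ V=2.8959 continue | (k=3,j=2): S=103.2233, K−S=0.0000, hold=0.0000 ⇒ V=0.0000 continue | (k=3,j=3): S=133.1964, K−S=0.0000, hold=0.0000 ⇒ V=0.0000 continue  boundary S*=61.9938
step 2: (k=2,j=0): S=70.4216, K−S=6.0084, hold=8.4255 ⇒ V=8.4255 continue | (k=2,j=1): S=90.8700, K−S=0.0000, hold=1.3957 ⇒ V=1.3957 continue | (k=2,j=2): S=117.2560, K−S=0.0000, hold=0.0000 ⇒ V=0.0000 continue  boundary S*=-
step 1: (k=1,j=0): S=79.9951, K−S=0.0000, hold=4.7682 ⇒ V=4.7682 continue | (k=1,j=1): S=103.2233, K−S=0.0000, hold=0.6727 ⇒ V=0.6727 continue  boundary S*=-
step 0: (k=0,j=0): S=90.8700, K−S=0.0000, hold=2.6391 ⇒ V=2.6391 continue  boundary S*=-

price = 2.6391
boundary = - - - 61.9938
tree:
2.6391
4.7682 0.6727
8.4255 1.3957 0.0000
14.4362 2.8959 0.0000 0.0000
21.8553 6.0084 0.0000 0.0000 0.0000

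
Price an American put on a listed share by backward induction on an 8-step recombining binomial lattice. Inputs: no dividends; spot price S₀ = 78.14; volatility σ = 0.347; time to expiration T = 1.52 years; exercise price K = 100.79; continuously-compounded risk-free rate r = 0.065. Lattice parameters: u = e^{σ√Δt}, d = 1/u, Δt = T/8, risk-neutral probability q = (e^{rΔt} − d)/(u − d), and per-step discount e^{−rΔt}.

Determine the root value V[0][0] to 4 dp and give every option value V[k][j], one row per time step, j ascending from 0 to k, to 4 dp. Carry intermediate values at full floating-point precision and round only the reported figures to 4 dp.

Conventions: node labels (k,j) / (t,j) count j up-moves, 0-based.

Δt=0.19000, u=1.16329, d=0.85963, q=0.50318, disc=e^(-rΔt)=0.98773
k=8 terminal: V=max(K-S,0) → 77.4896 69.2587 58.1204 43.0474 22.6500 0.0000 0.0000 0.0000 0.0000
k=7: j=0 S=27.1052 intr=73.6848 cont=72.4477 V=73.6848[EX]; j=1 S=36.6801 intr=64.1099 cont=62.8728 V=64.1099[EX]; j=2 S=49.6372 intr=51.1528 cont=49.9157 V=51.1528[EX]; j=3 S=67.1714 intr=33.6186 cont=32.3814 V=33.6186[EX]; j=4 S=90.8996 intr=9.8904 cont=11.1148 V=11.1148[hold]; j=5 S=123.0097 intr=0.0000 cont=0.0000 V=0.0000[hold]; j=6 S=166.4627 intr=0.0000 cont=0.0000 V=0.0000[hold]; j=7 S=225.2653 intr=0.0000 cont=0.0000 V=0.0000[hold]
k=6: j=0 S=31.5313 intr=69.2587 cont=68.0216 V=69.2587[EX]; j=1 S=42.6696 intr=58.1204 cont=56.8833 V=58.1204[EX]; j=2 S=57.7426 intr=43.0474 cont=41.8103 V=43.0474[EX]; j=3 S=78.1400 intr=22.6500 cont=22.0215 V=22.6500[EX]; j=4 S=105.7428 intr=0.0000 cont=5.4543 V=5.4543[hold]; j=5 S=143.0962 intr=0.0000 cont=0.0000 V=0.0000[hold]; j=6 S=193.6447 intr=0.0000 cont=0.0000 V=0.0000[hold]
k=5: j=0 S=36.6801 intr=64.1099 cont=62.8728 V=64.1099[EX]; j=1 S=49.6372 intr=51.1528 cont=49.9157 V=51.1528[EX]; j=2 S=67.1714 intr=33.6186 cont=32.3814 V=33.6186[EX]; j=3 S=90.8996 intr=9.8904 cont=13.8256 V=13.8256[hold]; j=4 S=123.0097 intr=0.0000 cont=2.6765 V=2.6765[hold]; j=5 S=166.4627 intr=0.0000 cont=0.0000 V=0.0000[hold]
k=4: j=0 S=42.6696 intr=58.1204 cont=56.8833 V=58.1204[EX]; j=1 S=57.7426 intr=43.0474 cont=41.8103 V=43.0474[EX]; j=2 S=78.1400 intr=22.6500 cont=23.3687 V=23.3687[hold]; j=3 S=105.7428 intr=0.0000 cont=8.1148 V=8.1148[hold]; j=4 S=143.0962 intr=0.0000 cont=1.3134 V=1.3134[hold]
k=3: j=0 S=49.6372 intr=51.1528 cont=49.9157 V=51.1528[EX]; j=1 S=67.1714 intr=33.6186 cont=32.7387 V=33.6186[EX]; j=2 S=90.8996 intr=9.8904 cont=15.5006 V=15.5006[hold]; j=3 S=123.0097 intr=0.0000 cont=4.6349 V=4.6349[hold]
k=2: j=0 S=57.7426 intr=43.0474 cont=41.8103 V=43.0474[EX]; j=1 S=78.1400 intr=22.6500 cont=24.2012 V=24.2012[hold]; j=2 S=105.7428 intr=0.0000 cont=9.9100 V=9.9100[hold]
k=1: j=0 S=67.1714 intr=33.6186 cont=33.1524 V=33.6186[EX]; j=1 S=90.8996 intr=9.8904 cont=16.8014 V=16.8014[hold]
k=0: j=0 S=78.1400 intr=22.6500 cont=24.8477 V=24.8477[hold]

price = 24.8477
tree:
24.8477
33.6186 16.8014
43.0474 24.2012 9.9100
51.1528 33.6186 15.5006 4.6349
58.1204 43.0474 23.3687 8.1148 1.3134
64.1099 51.1528 33.6186 13.8256 2.6765 0.0000
69.2587 58.1204 43.0474 22.6500 5.4543 0.0000 0.0000
73.6848 64.1099 51.1528 33.6186 11.1148 0.0000 0.0000 0.0000
77.4896 69.2587 58.1204 43.0474 22.6500 0.0000 0.0000 0.0000 0.0000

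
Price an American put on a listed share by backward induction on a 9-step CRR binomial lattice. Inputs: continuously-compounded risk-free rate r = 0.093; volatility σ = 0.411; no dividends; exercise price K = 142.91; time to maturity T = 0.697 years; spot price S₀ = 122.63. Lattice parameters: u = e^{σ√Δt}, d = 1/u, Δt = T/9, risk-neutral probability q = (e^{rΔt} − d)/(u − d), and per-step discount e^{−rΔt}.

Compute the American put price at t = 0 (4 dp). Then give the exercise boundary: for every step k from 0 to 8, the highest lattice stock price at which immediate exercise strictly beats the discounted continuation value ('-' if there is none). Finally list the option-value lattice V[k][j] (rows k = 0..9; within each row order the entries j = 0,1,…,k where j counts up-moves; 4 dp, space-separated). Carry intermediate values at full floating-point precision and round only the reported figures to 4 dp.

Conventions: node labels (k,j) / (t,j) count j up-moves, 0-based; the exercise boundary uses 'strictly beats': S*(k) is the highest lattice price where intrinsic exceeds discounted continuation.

Δt=0.07744  u=1.12117  d=0.89192  q=0.50297  discount=0.99282
step 9 (expiry): payoffs max(K−S,0) = 99.1035 87.8438 73.6901 55.8983 33.5336 5.4204 0.0000 0.0000 0.0000 0.0000
step 8: (k=8,j=0): S=49.1147, K−S=93.7953, hold=92.7697 ⇒ V=93.7953 exercise | (k=8,j=1): S=61.7388, K−S=81.1712, hold=80.1456 ⇒ V=81.1712 exercise | (k=8,j=2): S=77.6076, K−S=65.3024, hold=64.2768 ⇒ V=65.3024 exercise | (k=8,j=3): S=97.5552, K−S=45.3548, hold=44.3292 ⇒ V=45.3548 exercise | (k=8,j=4): S=122.6300, K−S=20.2800, hold=19.2544 ⇒ V=20.2800 exercise | (k=8,j=5): S=154.1498, K−S=0.0000, hold=2.6748 ⇒ V=2.6748 continue | (k=8,j=6): S=193.7712, K−S=0.0000, hold=0.0000 ⇒ V=0.0000 continue | (k=8,j=7): S=243.5765, K−S=0.0000, hold=0.0000 ⇒ V=0.0000 continue | (k=8,j=8): S=306.1833, K−S=0.0000, hold=0.0000 ⇒ V=0.0000 continue  boundary S*=122.6300
step 7: (k=7,j=0): S=55.0662, K−S=87.8438, hold=86.8182 ⇒ V=87.8438 exercise | (k=7,j=1): S=69.2199, K−S=73.6901, hold=72.6645 ⇒ V=73.6901 exercise | (k=7,j=2): S=87.0117, K−S=55.8983, hold=54.8728 ⇒ V=55.8983 exercise | (k=7,j=3): S=109.3764, K−S=33.5336, hold=32.5080 ⇒ V=33.5336 exercise | (k=7,j=4): S=137.4896, K−S=5.4204, hold=11.3432 ⇒ V=11.3432 continue | (k=7,j=5): S=172.8288, K−S=0.0000, hold=1.3199 ⇒ V=1.3199 continue | (k=7,j=6): S=217.2512, K−S=0.0000, hold=0.0000 ⇒ V=0.0000 continue | (k=7,j=7): S=273.0917, K−S=0.0000, hold=0.0000 ⇒ V=0.0000 continue  boundary S*=109.3764
step 6: (k=6,j=0): S=61.7388, K−S=81.1712, hold=80.1456 ⇒ V=81.1712 exercise | (k=6,j=1): S=77.6076, K−S=65.3024, hold=64.2768 ⇒ V=65.3024 exercise | (k=6,j=2): S=97.5552, K−S=45.3548, hold=44.3292 ⇒ V=45.3548 exercise | (k=6,j=3): S=122.6300, K−S=20.2800, hold=22.2120 ⇒ V=22.2120 continue | (k=6,j=4): S=154.1498, K−S=0.0000, hold=6.2566 ⇒ V=6.2566 continue | (k=6,j=5): S=193.7712, K−S=0.0000, hold=0.6513 ⇒ V=0.6513 continue | (k=6,j=6): S=243.5765, K−S=0.0000, hold=0.0000 ⇒ V=0.0000 continue  boundary S*=97.5552
step 5: (k=5,j=0): S=69.2199, K−S=73.6901, hold=72.6645 ⇒ V=73.6901 exercise | (k=5,j=1): S=87.0117, K−S=55.8983, hold=54.8728 ⇒ V=55.8983 exercise | (k=5,j=2): S=109.3764, K−S=33.5336, hold=33.4728 ⇒ V=33.5336 exercise | (k=5,j=3): S=137.4896, K−S=5.4204, hold=14.0851 ⇒ V=14.0851 continue | (k=5,j=4): S=172.8288, K−S=0.0000, hold=3.4127 ⇒ V=3.4127 continue | (k=5,j=5): S=217.2512, K−S=0.0000, hold=0.3214 ⇒ V=0.3214 continue  boundary S*=109.3764
step 4: (k=4,j=0): S=77.6076, K−S=65.3024, hold=64.2768 ⇒ V=65.3024 exercise | (k=4,j=1): S=97.5552, K−S=45.3548, hold=44.3292 ⇒ V=45.3548 exercise | (k=4,j=2): S=122.6300, K−S=20.2800, hold=23.5812 ⇒ V=23.5812 continue | (k=4,j=3): S=154.1498, K−S=0.0000, hold=8.6547 ⇒ V=8.6547 continue | (k=4,j=4): S=193.7712, K−S=0.0000, hold=1.8445 ⇒ V=1.8445 continue  boundary S*=97.5552
step 3: (k=3,j=0): S=87.0117, K−S=55.8983, hold=54.8728 ⇒ V=55.8983 exercise | (k=3,j=1): S=109.3764, K−S=33.5336, hold=34.1565 ⇒ V=34.1565 continue | (k=3,j=2): S=137.4896, K−S=5.4204, hold=15.9583 ⇒ V=15.9583 continue | (k=3,j=3): S=172.8288, K−S=0.0000, hold=5.1919 ⇒ V=5.1919 continue  boundary S*=87.0117
step 2: (k=2,j=0): S=97.5552, K−S=45.3548, hold=44.6402 ⇒ V=45.3548 exercise | (k=2,j=1): S=122.6300, K−S=20.2800, hold=24.8240 ⇒ V=24.8240 continue | (k=2,j=2): S=154.1498, K−S=0.0000, hold=10.4675 ⇒ V=10.4675 continue  boundary S*=97.5552
step 1: (k=1,j=0): S=109.3764, K−S=33.5336, hold=34.7771 ⇒ V=34.7771 continue | (k=1,j=1): S=137.4896, K−S=5.4204, hold=17.4768 ⇒ V=17.4768 continue  boundary S*=-
step 0: (k=0,j=0): S=122.6300, K−S=20.2800, hold=25.8885 ⇒ V=25.8885 continue  boundary S*=-

price = 25.8885
boundary = - - 97.5552 87.0117 97.5552 109.3764 97.5552 109.3764 122.6300
tree:
25.8885
34.7771 17.4768
45.3548 24.8240 10.4675
55.8983 34.1565 15.9583 5.1919
65.3024 45.3548 23.5812 8.6547 1.8445
73.6901 55.8983 33.5336 14.0851 3.4127 0.3214
81.1712 65.3024 45.3548 22.2120 6.2566 0.6513 0.0000
87.8438 73.6901 55.8983 33.5336 11.3432 1.3199 0.0000 0.0000
93.7953 81.1712 65.3024 45.3548 20.2800 2.6748 0.0000 0.0000 0.0000
99.1035 87.8438 73.6901 55.8983 33.5336 5.4204 0.0000 0.0000 0.0000 0.0000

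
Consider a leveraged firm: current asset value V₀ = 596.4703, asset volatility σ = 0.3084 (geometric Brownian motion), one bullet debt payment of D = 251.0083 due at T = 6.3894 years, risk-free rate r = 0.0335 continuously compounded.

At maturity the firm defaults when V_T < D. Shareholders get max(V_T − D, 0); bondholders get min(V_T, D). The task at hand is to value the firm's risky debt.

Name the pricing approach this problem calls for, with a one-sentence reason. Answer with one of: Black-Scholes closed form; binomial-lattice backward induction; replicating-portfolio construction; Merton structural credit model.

Key observation: the question is about default risk generated by asset-value dynamics against a debt face of 251.0083 — the structural framework prices exactly that.

framework: Merton structural credit model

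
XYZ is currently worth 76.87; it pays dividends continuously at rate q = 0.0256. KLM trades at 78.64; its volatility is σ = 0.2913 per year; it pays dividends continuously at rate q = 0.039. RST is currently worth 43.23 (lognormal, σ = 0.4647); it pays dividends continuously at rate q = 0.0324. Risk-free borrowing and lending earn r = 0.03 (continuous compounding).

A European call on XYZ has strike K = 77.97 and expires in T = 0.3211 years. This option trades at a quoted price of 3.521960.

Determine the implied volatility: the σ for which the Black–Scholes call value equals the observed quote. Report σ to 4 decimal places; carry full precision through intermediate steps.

At σ = 0.2304 the Black–Scholes value reproduces the quote:
σ√T = 0.2304·√0.3211 = 0.130558
d₁ = (ln(S/K) + (r−q+σ²/2)T) / (σ√T) = (ln(76.87/77.97) + (0.03−0.0256+0.2304²/2)·0.3211) / 0.130558 = (-0.014208 + 0.009936) / 0.130558 = -0.032728
d₂ = d₁ − σ√T = -0.032728 − 0.130558 = -0.163286
e^{−rT} = 0.990413
e^{−qT} = 0.991814
N(d₁) = 0.486946,  N(d₂) = 0.435147
V = S·e^{−qT}·N(d₁) − K·e^{−rT}·N(d₂) = 37.125074 − 33.603114 = 3.521960 (matching the quote); vega is positive throughout, so no other σ reproduces this price

sigma = 0.2304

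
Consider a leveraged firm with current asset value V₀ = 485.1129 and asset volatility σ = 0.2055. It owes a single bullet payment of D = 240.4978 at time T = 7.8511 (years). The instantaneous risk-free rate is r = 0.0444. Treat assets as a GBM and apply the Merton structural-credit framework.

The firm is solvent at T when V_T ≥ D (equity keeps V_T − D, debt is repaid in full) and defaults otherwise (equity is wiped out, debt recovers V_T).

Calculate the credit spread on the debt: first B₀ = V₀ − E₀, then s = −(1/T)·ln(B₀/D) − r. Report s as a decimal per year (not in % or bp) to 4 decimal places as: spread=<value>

spread=0.0016

Work the structural quantities from V₀ = 485.1129 against face 240.4978:
d₁ = [ln(V₀/D) + (r + σ²/2)T] / (σ√T)
   = [ln(485.1129/240.4978) + (0.0444 + 0.5·0.2055²)·7.8511] / (0.2055·√7.8511)
   = [0.701671 + 0.514366] / 0.575807 = 2.111881
d₂ = d₁ − σ√T = 2.111881 − 0.575807 = 1.536074
N(d₁) = 0.982652,  N(d₂) = 0.937740,  e^(−rT) = 0.705683
E₀ = V₀·N(d₁) − D·e^(−rT)·N(d₂)
   = 485.1129·0.982652 − 240.4978·0.705683·0.937740 = 317.548236
B₀ = V₀ − E₀ = 485.1129 − 317.548236 = 167.564664
spread = −(1/T)·ln(B₀/D) − r = −(1/7.8511)·ln(167.564664/240.4978) − 0.0444 = 0.00162433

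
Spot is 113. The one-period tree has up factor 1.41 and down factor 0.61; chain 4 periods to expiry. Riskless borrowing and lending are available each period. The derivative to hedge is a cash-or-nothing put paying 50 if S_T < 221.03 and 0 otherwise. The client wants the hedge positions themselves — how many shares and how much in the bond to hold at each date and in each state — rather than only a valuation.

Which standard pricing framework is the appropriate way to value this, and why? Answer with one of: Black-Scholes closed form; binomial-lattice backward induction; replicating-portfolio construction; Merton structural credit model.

framework: replicating-portfolio construction

Key observation: the mandate to exhibit the hedge at every date and state singles out the replicating-portfolio construction on the 4-period tree with factors 1.41 and 0.61 from 113.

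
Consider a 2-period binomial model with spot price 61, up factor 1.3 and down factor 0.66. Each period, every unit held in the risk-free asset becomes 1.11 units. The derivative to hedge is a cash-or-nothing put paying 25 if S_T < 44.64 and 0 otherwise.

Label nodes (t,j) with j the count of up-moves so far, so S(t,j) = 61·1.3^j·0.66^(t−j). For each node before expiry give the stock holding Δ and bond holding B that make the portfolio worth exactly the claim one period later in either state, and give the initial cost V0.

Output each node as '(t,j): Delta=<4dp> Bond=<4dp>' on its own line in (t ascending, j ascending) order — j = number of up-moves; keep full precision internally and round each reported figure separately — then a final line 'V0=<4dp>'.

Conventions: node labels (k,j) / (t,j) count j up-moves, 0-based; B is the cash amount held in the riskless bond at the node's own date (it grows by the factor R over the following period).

Since d<R<u, set p* = (R−d)/(u−d) = 0.7031; price each node as the discounted p*-expectation of its children.
At maturity the claim pays: V(2,0)=25.0000, V(2,1)=0.0000, V(2,2)=0.0000
  t=1,j=0: stock 40.2600 → up 52.3380 (V=0.0000), down 26.5716 (V=25.0000). Price 6.6864; hedge Δ=-0.9703, bond B=45.7489.
  t=1,j=1: stock 79.3000 → up 103.0900 (V=0.0000), down 52.3380 (V=0.0000). Price 0.0000; hedge Δ=0.0000, bond B=0.0000.
  t=0,j=0: stock 61.0000 → up 79.3000 (V=0.0000), down 40.2600 (V=6.6864). Price 1.7883; hedge Δ=-0.1713, bond B=12.2358.
Check: Δ(0,0)·S0 + B(0,0) = 1.7883 = V0.

(0,0): Delta=-0.1713 Bond=12.2358
(1,0): Delta=-0.9703 Bond=45.7489
(1,1): Delta=0.0000 Bond=0.0000
V0=1.7883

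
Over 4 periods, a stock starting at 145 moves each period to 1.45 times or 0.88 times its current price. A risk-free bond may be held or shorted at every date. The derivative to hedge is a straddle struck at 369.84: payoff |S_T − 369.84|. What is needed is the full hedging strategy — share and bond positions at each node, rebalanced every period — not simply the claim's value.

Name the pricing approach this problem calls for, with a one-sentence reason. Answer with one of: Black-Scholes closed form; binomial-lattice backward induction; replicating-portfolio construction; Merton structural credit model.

Key observation: a price alone would not answer the question — the per-node share/bond construction on the spot-145, 1.45/0.88 tree is required, and only the replicating-portfolio method yields it.

framework: replicating-portfolio construction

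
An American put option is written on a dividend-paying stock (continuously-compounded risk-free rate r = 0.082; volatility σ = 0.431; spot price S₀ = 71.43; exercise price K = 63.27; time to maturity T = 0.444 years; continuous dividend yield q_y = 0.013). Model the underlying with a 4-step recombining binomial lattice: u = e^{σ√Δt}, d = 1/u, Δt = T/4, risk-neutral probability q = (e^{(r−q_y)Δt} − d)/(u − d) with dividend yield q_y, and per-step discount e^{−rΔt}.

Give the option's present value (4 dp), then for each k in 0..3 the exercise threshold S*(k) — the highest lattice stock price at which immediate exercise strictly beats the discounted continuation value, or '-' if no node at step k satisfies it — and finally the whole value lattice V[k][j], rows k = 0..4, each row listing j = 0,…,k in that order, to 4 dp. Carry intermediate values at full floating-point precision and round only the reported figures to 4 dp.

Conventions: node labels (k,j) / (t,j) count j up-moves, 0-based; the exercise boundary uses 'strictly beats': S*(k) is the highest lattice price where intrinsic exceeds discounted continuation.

Δt=0.11100  u=1.15442  d=0.86624  q=0.49084  discount=0.99094
step 4 (expiry): payoffs max(K−S,0) = 23.0510 9.6711 0.0000 0.0000 0.0000
step 3: (k=3,j=0): S=46.4294, K−S=16.8406, hold=16.3342 ⇒ V=16.8406 exercise | (k=3,j=1): S=61.8754, K−S=1.3946, hold=4.8795 ⇒ V=4.8795 continue | (k=3,j=2): S=82.4600, K−S=0.0000, hold=0.0000 ⇒ V=0.0000 continue | (k=3,j=3): S=109.8925, K−S=0.0000, hold=0.0000 ⇒ V=0.0000 continue  boundary S*=46.4294
step 2: (k=2,j=0): S=53.5989, K−S=9.6711, hold=10.8702 ⇒ V=10.8702 continue | (k=2,j=1): S=71.4300, K−S=0.0000, hold=2.4619 ⇒ V=2.4619 continue | (k=2,j=2): S=95.1931, K−S=0.0000, hold=0.0000 ⇒ V=0.0000 continue  boundary S*=-
step 1: (k=1,j=0): S=61.8754, K−S=1.3946, hold=6.6820 ⇒ V=6.6820 continue | (k=1,j=1): S=82.4600, K−S=0.0000, hold=1.2422 ⇒ V=1.2422 continue  boundary S*=-
step 0: (k=0,j=0): S=71.4300, K−S=0.0000, hold=3.9755 ⇒ V=3.9755 continue  boundary S*=-

price = 3.9755
boundary = - - - 46.4294
tree:
3.9755
6.6820 1.2422
10.8702 2.4619 0.0000
16.8406 4.8795 0.0000 0.0000
23.0510 9.6711 0.0000 0.0000 0.0000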